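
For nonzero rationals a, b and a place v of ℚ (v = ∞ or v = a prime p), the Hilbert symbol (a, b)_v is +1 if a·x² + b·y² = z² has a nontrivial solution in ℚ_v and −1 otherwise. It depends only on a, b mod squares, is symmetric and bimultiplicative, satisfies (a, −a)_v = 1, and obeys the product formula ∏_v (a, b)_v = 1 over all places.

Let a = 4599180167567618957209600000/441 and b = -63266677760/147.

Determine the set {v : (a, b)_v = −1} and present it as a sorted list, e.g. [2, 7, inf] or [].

(a, b) ≡ (24310, -3795) mod (ℚ^×)²; places V = {2, 3, 5, 7, 11, 13, 17, 23, ∞}.
(a,b)_17: α=5, u≡16; β=2, v≡1 (mod 17); (16|17)=+1, (1|17)=+1; sign (−1)^0·+1^2·+1^5 = +1.
(a,b)_23: α=2, u≡20; β=1, v≡17 (mod 23); (20|23)=-1, (17|23)=-1; sign (−1)^0·-1^1·-1^2 = -1.
(a,b)_5: α=5, u≡2; β=1, v≡4 (mod 5); (2|5)=-1, (4|5)=+1; sign (−1)^0·-1^1·+1^5 = -1.
(a,b)_∞: sgn(24310)=+, sgn(-3795)=−, so +1.
(a,b)_2: α=15, β=10; u≡3, v≡5 (mod 8); ε(u)ε(v)=1·0, αω(v)=15·1, βω(u)=10·1; sum ≡ 1  ⇒  -1.
(a,b)_7: α=-2, u≡3; β=-2, v≡5 (mod 7); (3|7)=-1, (5|7)=-1; sign (−1)^0·-1^-2·-1^-2 = +1.
(a,b)_3: α=-2, u≡1; β=-1, v≡1 (mod 3); (1|3)=+1, (1|3)=+1; sign (−1)^0·+1^-1·+1^-2 = +1.
(a,b)_11: α=5, u≡10; β=1, v≡7 (mod 11); (10|11)=-1, (7|11)=-1; sign (−1)^1·-1^1·-1^5 = -1.
(a,b)_13: α=5, u≡7; β=2, v≡9 (mod 13); (7|13)=-1, (9|13)=+1; sign (−1)^0·-1^2·+1^5 = +1.
(24310, -3795 / ℚ) ramifies at {2, 5, 11, 23}: a division algebra.

[2, 5, 11, 23]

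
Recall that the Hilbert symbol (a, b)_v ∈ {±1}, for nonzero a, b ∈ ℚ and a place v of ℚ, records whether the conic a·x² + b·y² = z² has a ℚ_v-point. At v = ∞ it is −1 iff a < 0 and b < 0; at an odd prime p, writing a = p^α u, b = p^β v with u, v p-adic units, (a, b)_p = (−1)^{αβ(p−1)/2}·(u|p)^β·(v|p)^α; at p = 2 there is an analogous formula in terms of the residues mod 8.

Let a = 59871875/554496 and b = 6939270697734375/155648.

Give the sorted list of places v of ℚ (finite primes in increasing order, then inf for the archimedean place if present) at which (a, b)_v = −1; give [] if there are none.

[2, 3, 5, 7, 17, 23]

Mod squares: a ≡ 11730, b ≡ 1560090. Check v ∈ {∞, 2, 3, 5, 7, 11, 13, 17, 19, 23}.
v=3: a=3^-1·(≡1), b=3^1·(≡1) mod 3; (1|3)=+1, (1|3)=+1; (−1)^{-1·1·1}·(+1)^1·(+1)^-1 = -1.
v=23: a=23^1·(≡16), b=23^3·(≡9) mod 23; (16|23)=+1, (9|23)=+1; (−1)^{1·3·11}·(+1)^3·(+1)^1 = -1.
v=11: a=11^0·(≡1), b=11^2·(≡3) mod 11; (1|11)=+1, (3|11)=+1; (−1)^{0·2·5}·(+1)^2·(+1)^0 = +1.
v=5: a=5^5·(≡4), b=5^7·(≡2) mod 5; (4|5)=+1, (2|5)=-1; (−1)^{5·7·2}·(+1)^7·(-1)^5 = -1.
v=7: a=7^2·(≡5), b=7^1·(≡2) mod 7; (5|7)=-1, (2|7)=+1; (−1)^{2·1·3}·(-1)^1·(+1)^2 = -1.
v=19: a=19^-2·(≡17), b=19^-1·(≡7) mod 19; (17|19)=+1, (7|19)=+1; (−1)^{-2·-1·9}·(+1)^-1·(+1)^-2 = +1.
v=13: a=13^0·(≡9), b=13^2·(≡10) mod 13; (9|13)=+1, (10|13)=+1; (−1)^{0·2·6}·(+1)^2·(+1)^0 = +1.
v=2: v_2(a)=-9, v_2(b)=-13; units ≡ 1, 5 (mod 8); ε·ε+αω+βω = 0·0+-9·1+-13·0 ≡ 1  ⇒  (a,b)_2 = -1.
v=17: a=17^1·(≡10), b=17^1·(≡2) mod 17; (10|17)=-1, (2|17)=+1; (−1)^{1·1·8}·(-1)^1·(+1)^1 = -1.
v=∞: 11730 > 0 and 1560090 > 0  ⇒  (a,b)_∞ = +1.
Ram(11730, 1560090) = {2, 3, 5, 7, 17, 23}; no ℚ_2-point on the conic.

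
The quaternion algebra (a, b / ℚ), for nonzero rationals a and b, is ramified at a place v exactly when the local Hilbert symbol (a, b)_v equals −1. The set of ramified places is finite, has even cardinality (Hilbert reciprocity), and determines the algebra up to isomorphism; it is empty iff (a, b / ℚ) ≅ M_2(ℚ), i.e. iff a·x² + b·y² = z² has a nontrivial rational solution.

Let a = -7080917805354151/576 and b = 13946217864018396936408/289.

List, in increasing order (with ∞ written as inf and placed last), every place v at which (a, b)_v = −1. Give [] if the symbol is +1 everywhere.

(a, b) ≡ (-31, 24518) mod (ℚ^×)²; places V = {2, 3, 11, 13, 17, 23, 31, 41, 47, ∞}.
(a,b)_47: α=2, u≡36; β=2, v≡23 (mod 47); (36|47)=+1, (23|47)=-1; sign (−1)^0·+1^2·-1^2 = +1.
(a,b)_13: α=0, u≡2; β=1, v≡1 (mod 13); (2|13)=-1, (1|13)=+1; sign (−1)^0·-1^1·+1^0 = -1.
(a,b)_23: α=2, u≡20; β=3, v≡1 (mod 23); (20|23)=-1, (1|23)=+1; sign (−1)^0·-1^3·+1^2 = -1.
(a,b)_∞: sgn(-31)=−, sgn(24518)=+, so +1.
(a,b)_11: α=2, u≡8; β=4, v≡10 (mod 11); (8|11)=-1, (10|11)=-1; sign (−1)^0·-1^4·-1^2 = +1.
(a,b)_2: α=-6, β=3; u≡1, v≡3 (mod 8); ε(u)ε(v)=0·1, αω(v)=-6·1, βω(u)=3·0; sum ≡ 0  ⇒  +1.
(a,b)_3: α=-2, u≡2; β=2, v≡2 (mod 3); (2|3)=-1, (2|3)=-1; sign (−1)^0·-1^2·-1^-2 = +1.
(a,b)_31: α=3, u≡29; β=4, v≡1 (mod 31); (29|31)=-1, (1|31)=+1; sign (−1)^0·-1^4·+1^3 = +1.
(a,b)_41: α=2, u≡8; β=1, v≡12 (mod 41); (8|41)=+1, (12|41)=-1; sign (−1)^0·+1^1·-1^2 = +1.
(a,b)_17: α=0, u≡11; β=-2, v≡1 (mod 17); (11|17)=-1, (1|17)=+1; sign (−1)^0·-1^-2·+1^0 = +1.
(-31, 24518 / ℚ) ramifies at {13, 23}: a division algebra.

[13, 23]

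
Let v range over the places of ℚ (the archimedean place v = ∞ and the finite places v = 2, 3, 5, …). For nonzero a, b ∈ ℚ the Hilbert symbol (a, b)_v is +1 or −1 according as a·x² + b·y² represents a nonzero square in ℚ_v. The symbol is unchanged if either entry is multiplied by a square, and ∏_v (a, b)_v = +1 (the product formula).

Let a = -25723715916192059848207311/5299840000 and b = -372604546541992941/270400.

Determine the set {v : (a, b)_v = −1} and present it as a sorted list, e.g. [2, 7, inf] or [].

[17, 31, 37, 41, 43, inf]

Mod squares: a ≡ -4551, b ≡ -22661. Check v ∈ {∞, 2, 3, 5, 7, 11, 13, 17, 31, 37, 41, 43}.
v=3: a=3^15·(≡1), b=3^10·(≡1) mod 3; (1|3)=+1, (1|3)=+1; (−1)^{15·10·1}·(+1)^10·(+1)^15 = +1.
v=13: a=13^-2·(≡1), b=13^-2·(≡6) mod 13; (1|13)=+1, (6|13)=-1; (−1)^{-2·-2·6}·(+1)^-2·(-1)^-2 = +1.
v=37: a=37^3·(≡10), b=37^2·(≡5) mod 37; (10|37)=+1, (5|37)=-1; (−1)^{3·2·18}·(+1)^2·(-1)^3 = -1.
v=43: a=43^2·(≡32), b=43^1·(≡8) mod 43; (32|43)=-1, (8|43)=-1; (−1)^{2·1·21}·(-1)^1·(-1)^2 = -1.
v=2: v_2(a)=-10, v_2(b)=-6; units ≡ 1, 3 (mod 8); ε·ε+αω+βω = 0·1+-10·1+-6·0 ≡ 0  ⇒  (a,b)_2 = +1.
v=5: a=5^-4·(≡1), b=5^-2·(≡4) mod 5; (1|5)=+1, (4|5)=+1; (−1)^{-4·-2·2}·(+1)^-2·(+1)^-4 = +1.
v=∞: -4551 < 0 and -22661 < 0  ⇒  (a,b)_∞ = -1.
v=7: a=7^-2·(≡6), b=7^0·(≡5) mod 7; (6|7)=-1, (5|7)=-1; (−1)^{-2·0·3}·(-1)^0·(-1)^-2 = +1.
v=11: a=11^0·(≡3), b=11^2·(≡6) mod 11; (3|11)=+1, (6|11)=-1; (−1)^{0·2·5}·(+1)^2·(-1)^0 = +1.
v=31: a=31^2·(≡13), b=31^1·(≡21) mod 31; (13|31)=-1, (21|31)=-1; (−1)^{2·1·15}·(-1)^1·(-1)^2 = -1.
v=41: a=41^3·(≡12), b=41^2·(≡14) mod 41; (12|41)=-1, (14|41)=-1; (−1)^{3·2·20}·(-1)^2·(-1)^3 = -1.
v=17: a=17^2·(≡10), b=17^1·(≡12) mod 17; (10|17)=-1, (12|17)=-1; (−1)^{2·1·8}·(-1)^1·(-1)^2 = -1.
(-4551, -22661 / ℚ) ramifies at {17, 31, 37, 41, 43, ∞}: a division algebra.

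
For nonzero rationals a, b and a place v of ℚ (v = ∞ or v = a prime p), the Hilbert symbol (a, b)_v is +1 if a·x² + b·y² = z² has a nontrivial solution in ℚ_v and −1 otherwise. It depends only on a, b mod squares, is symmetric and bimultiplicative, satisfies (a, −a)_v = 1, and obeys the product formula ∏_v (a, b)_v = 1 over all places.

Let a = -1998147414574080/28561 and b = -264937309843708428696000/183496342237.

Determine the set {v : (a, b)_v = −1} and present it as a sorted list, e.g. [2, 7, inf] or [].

Mod squares: a ≡ -105, b ≡ -12155. Check v ∈ {∞, 2, 3, 5, 7, 11, 13, 17, 19, 37}.
v=∞: -105 < 0 and -12155 < 0  ⇒  (a,b)_∞ = -1.
v=3: a=3^13·(≡1), b=3^16·(≡1) mod 3; (1|3)=+1, (1|3)=+1; (−1)^{13·16·1}·(+1)^16·(+1)^13 = +1.
v=37: a=37^0·(≡35), b=37^-2·(≡8) mod 37; (35|37)=-1, (8|37)=-1; (−1)^{0·-2·18}·(-1)^-2·(-1)^0 = +1.
v=7: a=7^1·(≡6), b=7^6·(≡2) mod 7; (6|7)=-1, (2|7)=+1; (−1)^{1·6·3}·(-1)^6·(+1)^1 = +1.
v=13: a=13^-4·(≡10), b=13^-5·(≡3) mod 13; (10|13)=+1, (3|13)=+1; (−1)^{-4·-5·6}·(+1)^-5·(+1)^-4 = +1.
v=17: a=17^2·(≡6), b=17^3·(≡1) mod 17; (6|17)=-1, (1|17)=+1; (−1)^{2·3·8}·(-1)^3·(+1)^2 = -1.
v=11: a=11^2·(≡5), b=11^3·(≡10) mod 11; (5|11)=+1, (10|11)=-1; (−1)^{2·3·5}·(+1)^3·(-1)^2 = +1.
v=5: a=5^1·(≡4), b=5^3·(≡1) mod 5; (4|5)=+1, (1|5)=+1; (−1)^{1·3·2}·(+1)^3·(+1)^1 = +1.
v=2: v_2(a)=10, v_2(b)=6; units ≡ 7, 5 (mod 8); ε·ε+αω+βω = 1·0+10·1+6·0 ≡ 0  ⇒  (a,b)_2 = +1.
v=19: a=19^0·(≡1), b=19^-2·(≡7) mod 19; (1|19)=+1, (7|19)=+1; (−1)^{0·-2·9}·(+1)^-2·(+1)^0 = +1.
Ram(-105, -12155) = {17, ∞}; no ℚ_17-point on the conic.

[17, inf]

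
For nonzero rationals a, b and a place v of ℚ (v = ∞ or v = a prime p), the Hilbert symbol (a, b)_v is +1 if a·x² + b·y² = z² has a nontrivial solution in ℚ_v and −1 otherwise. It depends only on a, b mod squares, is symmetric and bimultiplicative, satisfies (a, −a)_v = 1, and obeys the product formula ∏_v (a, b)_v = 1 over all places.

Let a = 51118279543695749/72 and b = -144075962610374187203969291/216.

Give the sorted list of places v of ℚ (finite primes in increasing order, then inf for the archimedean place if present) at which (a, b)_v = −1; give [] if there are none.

(a, b) ≡ (8602, -18354) mod (ℚ^×)²; places V = {2, 3, 7, 11, 17, 19, 23, ∞}.
(a,b)_2: α=-3, β=-3; u≡5, v≡7 (mod 8); ε(u)ε(v)=0·1, αω(v)=-3·0, βω(u)=-3·1; sum ≡ 1  ⇒  -1.
(a,b)_17: α=1, u≡13; β=2, v≡6 (mod 17); (13|17)=+1, (6|17)=-1; sign (−1)^0·+1^2·-1^1 = -1.
(a,b)_7: α=6, u≡5; β=9, v≡5 (mod 7); (5|7)=-1, (5|7)=-1; sign (−1)^0·-1^9·-1^6 = -1.
(a,b)_11: α=1, u≡3; β=0, v≡3 (mod 11); (3|11)=+1, (3|11)=+1; sign (−1)^0·+1^0·+1^1 = +1.
(a,b)_19: α=2, u≡8; β=3, v≡13 (mod 19); (8|19)=-1, (13|19)=-1; sign (−1)^0·-1^3·-1^2 = -1.
(a,b)_23: α=5, u≡18; β=9, v≡22 (mod 23); (18|23)=+1, (22|23)=-1; sign (−1)^1·+1^9·-1^5 = +1.
(a,b)_∞: sgn(8602)=+, sgn(-18354)=−, so +1.
(a,b)_3: α=-2, u≡1; β=-3, v≡2 (mod 3); (1|3)=+1, (2|3)=-1; sign (−1)^0·+1^-3·-1^-2 = +1.
|Ram(8602, -18354)| = 4, even; anisotropic at {2, 7, 17, 19}.

[2, 7, 17, 19]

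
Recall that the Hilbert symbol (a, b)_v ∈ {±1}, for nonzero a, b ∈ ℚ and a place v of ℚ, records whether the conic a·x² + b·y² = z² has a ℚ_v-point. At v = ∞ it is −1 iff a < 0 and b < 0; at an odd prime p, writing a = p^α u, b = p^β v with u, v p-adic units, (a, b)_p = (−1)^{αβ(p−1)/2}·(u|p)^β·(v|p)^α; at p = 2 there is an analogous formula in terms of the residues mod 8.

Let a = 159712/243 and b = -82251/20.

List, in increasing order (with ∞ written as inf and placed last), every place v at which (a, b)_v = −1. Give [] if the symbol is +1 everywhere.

[13, 19, 31, 37]

(a, b) ≡ (29946, -45695) mod (ℚ^×)²; places V = {2, 3, 5, 7, 13, 19, 23, 31, 37, ∞}.
(a,b)_23: α=1, u≡14; β=0, v≡1 (mod 23); (14|23)=-1, (1|23)=+1; sign (−1)^0·-1^0·+1^1 = +1.
(a,b)_∞: sgn(29946)=+, sgn(-45695)=−, so +1.
(a,b)_3: α=-5, u≡1; β=2, v≡1 (mod 3); (1|3)=+1, (1|3)=+1; sign (−1)^0·+1^2·+1^-5 = +1.
(a,b)_19: α=0, u≡10; β=1, v≡3 (mod 19); (10|19)=-1, (3|19)=-1; sign (−1)^0·-1^1·-1^0 = -1.
(a,b)_5: α=0, u≡4; β=-1, v≡1 (mod 5); (4|5)=+1, (1|5)=+1; sign (−1)^0·+1^-1·+1^0 = +1.
(a,b)_2: α=5, β=-2; u≡5, v≡1 (mod 8); ε(u)ε(v)=0·0, αω(v)=5·0, βω(u)=-2·1; sum ≡ 0  ⇒  +1.
(a,b)_13: α=0, u≡8; β=1, v≡8 (mod 13); (8|13)=-1, (8|13)=-1; sign (−1)^0·-1^1·-1^0 = -1.
(a,b)_7: α=1, u≡2; β=0, v≡1 (mod 7); (2|7)=+1, (1|7)=+1; sign (−1)^0·+1^0·+1^1 = +1.
(a,b)_31: α=1, u≡5; β=0, v≡12 (mod 31); (5|31)=+1, (12|31)=-1; sign (−1)^0·+1^0·-1^1 = -1.
(a,b)_37: α=0, u≡8; β=1, v≡35 (mod 37); (8|37)=-1, (35|37)=-1; sign (−1)^0·-1^1·-1^0 = -1.
Ram(29946, -45695) = {13, 19, 31, 37}; no ℚ_13-point on the conic.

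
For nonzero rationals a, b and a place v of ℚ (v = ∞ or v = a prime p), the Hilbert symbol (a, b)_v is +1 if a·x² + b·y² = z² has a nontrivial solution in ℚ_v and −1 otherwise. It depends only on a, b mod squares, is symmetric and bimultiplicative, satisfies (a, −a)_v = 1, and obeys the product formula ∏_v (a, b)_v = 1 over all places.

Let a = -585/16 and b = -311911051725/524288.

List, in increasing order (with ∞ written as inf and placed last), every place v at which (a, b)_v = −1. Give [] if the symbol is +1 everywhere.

Mod squares: a ≡ -65, b ≡ -202538. Check v ∈ {∞, 2, 3, 5, 7, 13, 17, 23, 37}.
v=∞: -65 < 0 and -202538 < 0  ⇒  (a,b)_∞ = -1.
v=37: a=37^0·(≡12), b=37^1·(≡20) mod 37; (12|37)=+1, (20|37)=-1; (−1)^{0·1·18}·(+1)^1·(-1)^0 = +1.
v=2: v_2(a)=-4, v_2(b)=-19; units ≡ 7, 3 (mod 8); ε·ε+αω+βω = 1·1+-4·1+-19·0 ≡ 1  ⇒  (a,b)_2 = -1.
v=5: a=5^1·(≡3), b=5^2·(≡2) mod 5; (3|5)=-1, (2|5)=-1; (−1)^{1·2·2}·(-1)^2·(-1)^1 = -1.
v=17: a=17^0·(≡7), b=17^1·(≡3) mod 17; (7|17)=-1, (3|17)=-1; (−1)^{0·1·8}·(-1)^1·(-1)^0 = -1.
v=7: a=7^0·(≡5), b=7^1·(≡4) mod 7; (5|7)=-1, (4|7)=+1; (−1)^{0·1·3}·(-1)^1·(+1)^0 = -1.
v=23: a=23^0·(≡8), b=23^1·(≡13) mod 23; (8|23)=+1, (13|23)=+1; (−1)^{0·1·11}·(+1)^1·(+1)^0 = +1.
v=13: a=13^1·(≡11), b=13^2·(≡7) mod 13; (11|13)=-1, (7|13)=-1; (−1)^{1·2·6}·(-1)^2·(-1)^1 = -1.
v=3: a=3^2·(≡1), b=3^6·(≡1) mod 3; (1|3)=+1, (1|3)=+1; (−1)^{2·6·1}·(+1)^6·(+1)^2 = +1.
(-65, -202538 / ℚ) ramifies at {2, 5, 7, 13, 17, ∞}: a division algebra.

[2, 5, 7, 13, 17, inf]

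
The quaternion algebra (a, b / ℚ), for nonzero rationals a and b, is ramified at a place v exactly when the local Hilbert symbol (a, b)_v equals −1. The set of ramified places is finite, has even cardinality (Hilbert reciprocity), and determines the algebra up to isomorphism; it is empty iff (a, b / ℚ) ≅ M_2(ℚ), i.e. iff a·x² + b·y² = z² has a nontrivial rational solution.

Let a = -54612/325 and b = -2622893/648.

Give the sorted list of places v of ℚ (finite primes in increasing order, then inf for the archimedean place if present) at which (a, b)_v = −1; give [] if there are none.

(a, b) ≡ (-19721, -5245786) mod (ℚ^×)²; places V = {2, 3, 5, 7, 13, 19, 37, 41, ∞}.
(a,b)_13: α=-1, u≡12; β=1, v≡7 (mod 13); (12|13)=+1, (7|13)=-1; sign (−1)^0·+1^1·-1^-1 = -1.
(a,b)_37: α=1, u≡18; β=1, v≡6 (mod 37); (18|37)=-1, (6|37)=-1; sign (−1)^0·-1^1·-1^1 = +1.
(a,b)_19: α=0, u≡16; β=1, v≡13 (mod 19); (16|19)=+1, (13|19)=-1; sign (−1)^0·+1^1·-1^0 = +1.
(a,b)_3: α=2, u≡1; β=-4, v≡2 (mod 3); (1|3)=+1, (2|3)=-1; sign (−1)^0·+1^-4·-1^2 = +1.
(a,b)_7: α=0, u≡3; β=1, v≡1 (mod 7); (3|7)=-1, (1|7)=+1; sign (−1)^0·-1^1·+1^0 = -1.
(a,b)_2: α=2, β=-3; u≡7, v≡3 (mod 8); ε(u)ε(v)=1·1, αω(v)=2·1, βω(u)=-3·0; sum ≡ 1  ⇒  -1.
(a,b)_5: α=-2, u≡1; β=0, v≡4 (mod 5); (1|5)=+1, (4|5)=+1; sign (−1)^0·+1^0·+1^-2 = +1.
(a,b)_41: α=1, u≡34; β=1, v≡17 (mod 41); (34|41)=-1, (17|41)=-1; sign (−1)^0·-1^1·-1^1 = +1.
(a,b)_∞: sgn(-19721)=−, sgn(-5245786)=−, so -1.
(-19721, -5245786 / ℚ) ramifies at {2, 7, 13, ∞}: a division algebra.

[2, 7, 13, inf]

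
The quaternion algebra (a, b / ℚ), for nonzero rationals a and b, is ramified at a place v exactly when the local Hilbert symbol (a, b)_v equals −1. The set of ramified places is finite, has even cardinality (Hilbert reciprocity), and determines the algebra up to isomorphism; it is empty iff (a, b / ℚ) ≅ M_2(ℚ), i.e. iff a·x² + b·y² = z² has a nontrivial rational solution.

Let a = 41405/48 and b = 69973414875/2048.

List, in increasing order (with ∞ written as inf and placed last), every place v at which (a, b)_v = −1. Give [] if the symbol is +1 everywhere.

[2, 3, 29, 37]

(a, b) ≡ (15, 75110) mod (ℚ^×)²; places V = {2, 3, 5, 7, 13, 29, 37, ∞}.
(a,b)_2: α=-4, β=-11; u≡7, v≡3 (mod 8); ε(u)ε(v)=1·1, αω(v)=-4·1, βω(u)=-11·0; sum ≡ 1  ⇒  -1.
(a,b)_7: α=2, u≡2; β=3, v≡6 (mod 7); (2|7)=+1, (6|7)=-1; sign (−1)^0·+1^3·-1^2 = +1.
(a,b)_13: α=2, u≡7; β=2, v≡9 (mod 13); (7|13)=-1, (9|13)=+1; sign (−1)^0·-1^2·+1^2 = +1.
(a,b)_29: α=0, u≡21; β=1, v≡1 (mod 29); (21|29)=-1, (1|29)=+1; sign (−1)^0·-1^1·+1^0 = -1.
(a,b)_3: α=-1, u≡2; β=2, v≡2 (mod 3); (2|3)=-1, (2|3)=-1; sign (−1)^0·-1^2·-1^-1 = -1.
(a,b)_∞: sgn(15)=+, sgn(75110)=+, so +1.
(a,b)_5: α=1, u≡2; β=3, v≡3 (mod 5); (2|5)=-1, (3|5)=-1; sign (−1)^0·-1^3·-1^1 = +1.
(a,b)_37: α=0, u≡17; β=1, v≡14 (mod 37); (17|37)=-1, (14|37)=-1; sign (−1)^0·-1^1·-1^0 = -1.
(15, 75110 / ℚ) ramifies at {2, 3, 29, 37}: a division algebra.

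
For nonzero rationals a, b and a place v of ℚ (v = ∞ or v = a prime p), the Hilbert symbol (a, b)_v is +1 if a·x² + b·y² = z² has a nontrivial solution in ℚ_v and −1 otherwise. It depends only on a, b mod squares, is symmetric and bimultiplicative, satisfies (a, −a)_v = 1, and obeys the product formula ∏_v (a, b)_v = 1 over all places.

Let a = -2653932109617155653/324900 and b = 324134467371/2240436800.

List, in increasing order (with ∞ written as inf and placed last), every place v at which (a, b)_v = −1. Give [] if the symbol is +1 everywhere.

[2, 3]

(a, b) ≡ (-13, 19227) mod (ℚ^×)²; places V = {2, 3, 5, 7, 11, 13, 17, 19, 29, 41, ∞}.
(a,b)_3: α=-2, u≡2; β=9, v≡1 (mod 3); (2|3)=-1, (1|3)=+1; sign (−1)^0·-1^9·+1^-2 = -1.
(a,b)_19: α=-2, u≡5; β=2, v≡13 (mod 19); (5|19)=+1, (13|19)=-1; sign (−1)^0·+1^2·-1^-2 = +1.
(a,b)_5: α=-2, u≡2; β=-2, v≡3 (mod 5); (2|5)=-1, (3|5)=-1; sign (−1)^0·-1^-2·-1^-2 = +1.
(a,b)_∞: sgn(-13)=−, sgn(19227)=+, so +1.
(a,b)_29: α=4, u≡20; β=1, v≡5 (mod 29); (20|29)=+1, (5|29)=+1; sign (−1)^0·+1^1·+1^4 = +1.
(a,b)_7: α=0, u≡4; β=-2, v≡3 (mod 7); (4|7)=+1, (3|7)=-1; sign (−1)^0·+1^-2·-1^0 = +1.
(a,b)_2: α=-2, β=-6; u≡3, v≡3 (mod 8); ε(u)ε(v)=1·1, αω(v)=-2·1, βω(u)=-6·1; sum ≡ 1  ⇒  -1.
(a,b)_13: α=5, u≡12; β=1, v≡4 (mod 13); (12|13)=+1, (4|13)=+1; sign (−1)^0·+1^1·+1^5 = +1.
(a,b)_11: α=2, u≡4; β=2, v≡8 (mod 11); (4|11)=+1, (8|11)=-1; sign (−1)^0·+1^2·-1^2 = +1.
(a,b)_41: α=0, u≡15; β=-2, v≡39 (mod 41); (15|41)=-1, (39|41)=+1; sign (−1)^0·-1^-2·+1^0 = +1.
(a,b)_17: α=4, u≡8; β=-1, v≡8 (mod 17); (8|17)=+1, (8|17)=+1; sign (−1)^0·+1^-1·+1^4 = +1.
(-13, 19227 / ℚ) ramifies at {2, 3}: a division algebra.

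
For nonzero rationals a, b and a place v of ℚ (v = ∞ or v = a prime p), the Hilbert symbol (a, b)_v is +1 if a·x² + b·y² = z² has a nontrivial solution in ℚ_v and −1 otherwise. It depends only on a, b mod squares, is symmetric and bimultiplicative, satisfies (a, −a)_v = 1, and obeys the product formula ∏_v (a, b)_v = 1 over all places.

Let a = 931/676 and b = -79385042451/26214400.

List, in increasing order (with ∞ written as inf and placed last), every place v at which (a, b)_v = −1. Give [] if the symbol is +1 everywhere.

(a, b) ≡ (19, -22971) mod (ℚ^×)²; places V = {2, 3, 5, 7, 11, 13, 19, 31, ∞}.
(a,b)_19: α=1, u≡1; β=1, v≡5 (mod 19); (1|19)=+1, (5|19)=+1; sign (−1)^1·+1^1·+1^1 = -1.
(a,b)_11: α=0, u≡8; β=2, v≡6 (mod 11); (8|11)=-1, (6|11)=-1; sign (−1)^0·-1^2·-1^0 = +1.
(a,b)_13: α=-2, u≡2; β=5, v≡1 (mod 13); (2|13)=-1, (1|13)=+1; sign (−1)^0·-1^5·+1^-2 = -1.
(a,b)_5: α=0, u≡1; β=-2, v≡4 (mod 5); (1|5)=+1, (4|5)=+1; sign (−1)^0·+1^-2·+1^0 = +1.
(a,b)_31: α=0, u≡5; β=1, v≡15 (mod 31); (5|31)=+1, (15|31)=-1; sign (−1)^0·+1^1·-1^0 = +1.
(a,b)_∞: sgn(19)=+, sgn(-22971)=−, so +1.
(a,b)_2: α=-2, β=-20; u≡3, v≡5 (mod 8); ε(u)ε(v)=1·0, αω(v)=-2·1, βω(u)=-20·1; sum ≡ 0  ⇒  +1.
(a,b)_7: α=2, u≡3; β=0, v≡3 (mod 7); (3|7)=-1, (3|7)=-1; sign (−1)^0·-1^0·-1^2 = +1.
(a,b)_3: α=0, u≡1; β=1, v≡2 (mod 3); (1|3)=+1, (2|3)=-1; sign (−1)^0·+1^1·-1^0 = +1.
(19, -22971 / ℚ) ramifies at {13, 19}: a division algebra.

[13, 19]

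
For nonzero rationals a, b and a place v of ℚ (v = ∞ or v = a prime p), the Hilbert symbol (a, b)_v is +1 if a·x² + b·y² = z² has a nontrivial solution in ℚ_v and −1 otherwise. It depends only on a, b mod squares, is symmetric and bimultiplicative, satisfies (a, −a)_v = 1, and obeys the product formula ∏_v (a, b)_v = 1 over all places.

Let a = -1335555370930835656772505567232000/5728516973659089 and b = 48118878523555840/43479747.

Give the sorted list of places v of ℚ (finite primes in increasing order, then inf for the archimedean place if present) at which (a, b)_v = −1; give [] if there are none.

(a, b) ≡ (-24955, 265995345) mod (ℚ^×)²; places V = {2, 3, 5, 7, 11, 13, 17, 19, 23, 31, 47, ∞}.
(a,b)_19: α=2, u≡7; β=1, v≡4 (mod 19); (7|19)=+1, (4|19)=+1; sign (−1)^0·+1^1·+1^2 = +1.
(a,b)_2: α=24, β=16; u≡5, v≡1 (mod 8); ε(u)ε(v)=0·0, αω(v)=24·0, βω(u)=16·1; sum ≡ 0  ⇒  +1.
(a,b)_3: α=-12, u≡2; β=-9, v≡1 (mod 3); (2|3)=-1, (1|3)=+1; sign (−1)^0·-1^-9·+1^-12 = -1.
(a,b)_13: α=2, u≡5; β=2, v≡2 (mod 13); (5|13)=-1, (2|13)=-1; sign (−1)^0·-1^2·-1^2 = +1.
(a,b)_23: α=3, u≡5; β=1, v≡22 (mod 23); (5|23)=-1, (22|23)=-1; sign (−1)^1·-1^1·-1^3 = -1.
(a,b)_17: α=2, u≡8; β=1, v≡8 (mod 17); (8|17)=+1, (8|17)=+1; sign (−1)^0·+1^1·+1^2 = +1.
(a,b)_7: α=7, u≡5; β=3, v≡3 (mod 7); (5|7)=-1, (3|7)=-1; sign (−1)^1·-1^3·-1^7 = -1.
(a,b)_31: α=3, u≡25; β=1, v≡25 (mod 31); (25|31)=+1, (25|31)=+1; sign (−1)^1·+1^1·+1^3 = -1.
(a,b)_11: α=2, u≡1; β=1, v≡8 (mod 11); (1|11)=+1, (8|11)=-1; sign (−1)^0·+1^1·-1^2 = +1.
(a,b)_5: α=3, u≡1; β=1, v≡4 (mod 5); (1|5)=+1, (4|5)=+1; sign (−1)^0·+1^1·+1^3 = +1.
(a,b)_∞: sgn(-24955)=−, sgn(265995345)=+, so +1.
(a,b)_47: α=-6, u≡16; β=-2, v≡33 (mod 47); (16|47)=+1, (33|47)=-1; sign (−1)^0·+1^-2·-1^-6 = +1.
(-24955, 265995345 / ℚ) ramifies at {3, 7, 23, 31}: a division algebra.

[3, 7, 23, 31]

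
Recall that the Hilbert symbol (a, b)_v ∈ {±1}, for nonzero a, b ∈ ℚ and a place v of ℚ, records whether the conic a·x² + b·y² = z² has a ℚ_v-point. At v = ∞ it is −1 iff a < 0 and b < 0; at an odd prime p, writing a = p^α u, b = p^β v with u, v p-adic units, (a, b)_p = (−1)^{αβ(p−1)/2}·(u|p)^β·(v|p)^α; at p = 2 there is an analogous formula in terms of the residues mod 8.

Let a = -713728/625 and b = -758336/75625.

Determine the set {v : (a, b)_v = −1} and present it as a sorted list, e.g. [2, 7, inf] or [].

(a, b) ≡ (-697, -41) mod (ℚ^×)²; places V = {2, 5, 11, 17, 41, ∞}.
(a,b)_∞: sgn(-697)=−, sgn(-41)=−, so -1.
(a,b)_41: α=1, u≡14; β=1, v≡31 (mod 41); (14|41)=-1, (31|41)=+1; sign (−1)^0·-1^1·+1^1 = -1.
(a,b)_2: α=10, β=6; u≡7, v≡7 (mod 8); ε(u)ε(v)=1·1, αω(v)=10·0, βω(u)=6·0; sum ≡ 1  ⇒  -1.
(a,b)_5: α=-4, u≡2; β=-4, v≡4 (mod 5); (2|5)=-1, (4|5)=+1; sign (−1)^0·-1^-4·+1^-4 = +1.
(a,b)_11: α=0, u≡2; β=-2, v≡9 (mod 11); (2|11)=-1, (9|11)=+1; sign (−1)^0·-1^-2·+1^0 = +1.
(a,b)_17: α=1, u≡7; β=2, v≡5 (mod 17); (7|17)=-1, (5|17)=-1; sign (−1)^0·-1^2·-1^1 = -1.
(-697, -41 / ℚ) ramifies at {2, 17, 41, ∞}: a division algebra.

[2, 17, 41, inf]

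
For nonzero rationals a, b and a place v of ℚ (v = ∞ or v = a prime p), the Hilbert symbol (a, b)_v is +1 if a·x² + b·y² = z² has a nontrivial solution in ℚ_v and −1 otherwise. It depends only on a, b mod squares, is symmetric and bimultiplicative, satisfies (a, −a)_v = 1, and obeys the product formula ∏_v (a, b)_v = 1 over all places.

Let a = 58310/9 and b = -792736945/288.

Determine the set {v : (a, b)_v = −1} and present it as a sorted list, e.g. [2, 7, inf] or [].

[13, 17]

Mod squares: a ≡ 1190, b ≡ -2210. Check v ∈ {∞, 2, 3, 5, 7, 11, 13, 17}.
v=∞: 1190 > 0 and -2210 < 0  ⇒  (a,b)_∞ = +1.
v=13: a=13^0·(≡2), b=13^1·(≡12) mod 13; (2|13)=-1, (12|13)=+1; (−1)^{0·1·6}·(-1)^1·(+1)^0 = -1.
v=2: v_2(a)=1, v_2(b)=-5; units ≡ 3, 7 (mod 8); ε·ε+αω+βω = 1·1+1·0+-5·1 ≡ 0  ⇒  (a,b)_2 = +1.
v=5: a=5^1·(≡3), b=5^1·(≡2) mod 5; (3|5)=-1, (2|5)=-1; (−1)^{1·1·2}·(-1)^1·(-1)^1 = +1.
v=17: a=17^1·(≡9), b=17^1·(≡7) mod 17; (9|17)=+1, (7|17)=-1; (−1)^{1·1·8}·(+1)^1·(-1)^1 = -1.
v=11: a=11^0·(≡6), b=11^4·(≡4) mod 11; (6|11)=-1, (4|11)=+1; (−1)^{0·4·5}·(-1)^4·(+1)^0 = +1.
v=3: a=3^-2·(≡2), b=3^-2·(≡1) mod 3; (2|3)=-1, (1|3)=+1; (−1)^{-2·-2·1}·(-1)^-2·(+1)^-2 = +1.
v=7: a=7^3·(≡1), b=7^2·(≡4) mod 7; (1|7)=+1, (4|7)=+1; (−1)^{3·2·3}·(+1)^2·(+1)^3 = +1.
|Ram(1190, -2210)| = 2, even; anisotropic at {13, 17}.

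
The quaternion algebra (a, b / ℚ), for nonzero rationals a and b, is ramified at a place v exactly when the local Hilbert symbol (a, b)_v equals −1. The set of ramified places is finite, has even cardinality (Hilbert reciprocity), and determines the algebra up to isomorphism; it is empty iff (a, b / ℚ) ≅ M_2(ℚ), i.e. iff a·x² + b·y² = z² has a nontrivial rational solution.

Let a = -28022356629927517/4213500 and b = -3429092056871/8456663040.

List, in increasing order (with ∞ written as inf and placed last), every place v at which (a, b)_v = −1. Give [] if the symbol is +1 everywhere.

(a, b) ≡ (-24322155, -62985) mod (ℚ^×)²; places V = {2, 3, 5, 7, 11, 13, 17, 19, 23, 29, 37, 41, 53, ∞}.
(a,b)_17: α=3, u≡10; β=3, v≡15 (mod 17); (10|17)=-1, (15|17)=+1; sign (−1)^0·-1^3·+1^3 = -1.
(a,b)_∞: sgn(-24322155)=−, sgn(-62985)=−, so -1.
(a,b)_19: α=2, u≡6; β=1, v≡8 (mod 19); (6|19)=+1, (8|19)=-1; sign (−1)^0·+1^1·-1^2 = +1.
(a,b)_13: α=1, u≡4; β=1, v≡10 (mod 13); (4|13)=+1, (10|13)=+1; sign (−1)^0·+1^1·+1^1 = +1.
(a,b)_37: α=2, u≡14; β=0, v≡7 (mod 37); (14|37)=-1, (7|37)=+1; sign (−1)^0·-1^0·+1^2 = +1.
(a,b)_53: α=-2, u≡2; β=-2, v≡19 (mod 53); (2|53)=-1, (19|53)=-1; sign (−1)^0·-1^-2·-1^-2 = +1.
(a,b)_41: α=0, u≡26; β=4, v≡8 (mod 41); (26|41)=-1, (8|41)=+1; sign (−1)^0·-1^4·+1^0 = +1.
(a,b)_11: α=3, u≡9; β=0, v≡3 (mod 11); (9|11)=+1, (3|11)=+1; sign (−1)^0·+1^0·+1^3 = +1.
(a,b)_29: α=1, u≡14; β=0, v≡11 (mod 29); (14|29)=-1, (11|29)=-1; sign (−1)^0·-1^0·-1^1 = -1.
(a,b)_5: α=-3, u≡1; β=-1, v≡3 (mod 5); (1|5)=+1, (3|5)=-1; sign (−1)^0·+1^-1·-1^-3 = -1.
(a,b)_3: α=-1, u≡1; β=-1, v≡2 (mod 3); (1|3)=+1, (2|3)=-1; sign (−1)^1·+1^-1·-1^-1 = +1.
(a,b)_7: α=0, u≡6; β=-2, v≡1 (mod 7); (6|7)=-1, (1|7)=+1; sign (−1)^0·-1^-2·+1^0 = +1.
(a,b)_2: α=-2, β=-12; u≡5, v≡7 (mod 8); ε(u)ε(v)=0·1, αω(v)=-2·0, βω(u)=-12·1; sum ≡ 0  ⇒  +1.
(a,b)_23: α=1, u≡13; β=0, v≡13 (mod 23); (13|23)=+1, (13|23)=+1; sign (−1)^0·+1^0·+1^1 = +1.
(-24322155, -62985 / ℚ) ramifies at {5, 17, 29, ∞}: a division algebra.

[5, 17, 29, inf]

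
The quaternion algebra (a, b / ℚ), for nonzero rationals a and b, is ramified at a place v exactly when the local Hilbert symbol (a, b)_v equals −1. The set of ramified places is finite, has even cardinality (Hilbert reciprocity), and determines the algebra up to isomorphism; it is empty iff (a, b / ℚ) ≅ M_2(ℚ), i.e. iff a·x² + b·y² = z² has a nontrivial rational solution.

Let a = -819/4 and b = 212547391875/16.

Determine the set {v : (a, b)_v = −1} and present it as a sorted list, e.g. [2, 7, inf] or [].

(a, b) ≡ (-91, 3) mod (ℚ^×)²; places V = {2, 3, 5, 7, 13, ∞}.
(a,b)_13: α=1, u≡7; β=4, v≡4 (mod 13); (7|13)=-1, (4|13)=+1; sign (−1)^0·-1^4·+1^1 = +1.
(a,b)_∞: sgn(-91)=−, sgn(3)=+, so +1.
(a,b)_5: α=0, u≡4; β=4, v≡2 (mod 5); (4|5)=+1, (2|5)=-1; sign (−1)^0·+1^4·-1^0 = +1.
(a,b)_2: α=-2, β=-4; u≡5, v≡3 (mod 8); ε(u)ε(v)=0·1, αω(v)=-2·1, βω(u)=-4·1; sum ≡ 0  ⇒  +1.
(a,b)_3: α=2, u≡2; β=5, v≡1 (mod 3); (2|3)=-1, (1|3)=+1; sign (−1)^0·-1^5·+1^2 = -1.
(a,b)_7: α=1, u≡4; β=2, v≡5 (mod 7); (4|7)=+1, (5|7)=-1; sign (−1)^0·+1^2·-1^1 = -1.
(-91, 3 / ℚ) ramifies at {3, 7}: a division algebra.

[3, 7]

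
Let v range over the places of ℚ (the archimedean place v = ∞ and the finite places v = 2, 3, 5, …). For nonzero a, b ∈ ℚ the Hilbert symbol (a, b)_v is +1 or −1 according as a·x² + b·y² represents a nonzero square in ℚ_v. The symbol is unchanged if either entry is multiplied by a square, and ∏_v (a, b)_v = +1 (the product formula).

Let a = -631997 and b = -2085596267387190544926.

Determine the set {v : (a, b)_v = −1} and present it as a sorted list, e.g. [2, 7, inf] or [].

(a, b) ≡ (-631997, -64463694) mod (ℚ^×)²; places V = {2, 3, 17, 19, 29, 31, 37, ∞}.
(a,b)_2: α=0, β=1; u≡3, v≡1 (mod 8); ε(u)ε(v)=1·0, αω(v)=0·0, βω(u)=1·1; sum ≡ 1  ⇒  -1.
(a,b)_31: α=1, u≡11; β=3, v≡30 (mod 31); (11|31)=-1, (30|31)=-1; sign (−1)^1·-1^3·-1^1 = -1.
(a,b)_3: α=0, u≡1; β=5, v≡1 (mod 3); (1|3)=+1, (1|3)=+1; sign (−1)^0·+1^5·+1^0 = +1.
(a,b)_19: α=1, u≡6; β=3, v≡17 (mod 19); (6|19)=+1, (17|19)=+1; sign (−1)^1·+1^3·+1^1 = -1.
(a,b)_∞: sgn(-631997)=−, sgn(-64463694)=−, so -1.
(a,b)_29: α=1, u≡15; β=3, v≡25 (mod 29); (15|29)=-1, (25|29)=+1; sign (−1)^0·-1^3·+1^1 = -1.
(a,b)_17: α=0, u≡12; β=1, v≡8 (mod 17); (12|17)=-1, (8|17)=+1; sign (−1)^0·-1^1·+1^0 = -1.
(a,b)_37: α=1, u≡13; β=3, v≡6 (mod 37); (13|37)=-1, (6|37)=-1; sign (−1)^0·-1^3·-1^1 = +1.
|Ram(-631997, -64463694)| = 6, even; anisotropic at {2, 17, 19, 29, 31, ∞}.

[2, 17, 19, 29, 31, inf]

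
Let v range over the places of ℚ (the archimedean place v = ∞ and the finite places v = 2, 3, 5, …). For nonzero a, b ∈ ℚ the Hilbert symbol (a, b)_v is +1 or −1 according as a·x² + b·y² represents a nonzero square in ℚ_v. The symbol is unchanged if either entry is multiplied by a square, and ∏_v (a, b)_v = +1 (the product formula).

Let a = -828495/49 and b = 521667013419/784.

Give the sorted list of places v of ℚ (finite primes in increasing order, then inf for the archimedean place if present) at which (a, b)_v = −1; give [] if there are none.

[]

(a, b) ≡ (-255, 19) mod (ℚ^×)²; places V = {2, 3, 5, 7, 17, 19, ∞}.
(a,b)_7: α=-2, u≡4; β=-2, v≡3 (mod 7); (4|7)=+1, (3|7)=-1; sign (−1)^0·+1^-2·-1^-2 = +1.
(a,b)_19: α=2, u≡9; β=5, v≡17 (mod 19); (9|19)=+1, (17|19)=+1; sign (−1)^0·+1^5·+1^2 = +1.
(a,b)_2: α=0, β=-4; u≡1, v≡3 (mod 8); ε(u)ε(v)=0·1, αω(v)=0·1, βω(u)=-4·0; sum ≡ 0  ⇒  +1.
(a,b)_3: α=3, u≡2; β=6, v≡1 (mod 3); (2|3)=-1, (1|3)=+1; sign (−1)^0·-1^6·+1^3 = +1.
(a,b)_∞: sgn(-255)=−, sgn(19)=+, so +1.
(a,b)_17: α=1, u≡15; β=2, v≡2 (mod 17); (15|17)=+1, (2|17)=+1; sign (−1)^0·+1^2·+1^1 = +1.
(a,b)_5: α=1, u≡4; β=0, v≡1 (mod 5); (4|5)=+1, (1|5)=+1; sign (−1)^0·+1^0·+1^1 = +1.
Ram(a, b) = ∅: the form -255·x² + 19·y² − z² is isotropic over every ℚ_v, so by Hasse–Minkowski it is isotropic over ℚ.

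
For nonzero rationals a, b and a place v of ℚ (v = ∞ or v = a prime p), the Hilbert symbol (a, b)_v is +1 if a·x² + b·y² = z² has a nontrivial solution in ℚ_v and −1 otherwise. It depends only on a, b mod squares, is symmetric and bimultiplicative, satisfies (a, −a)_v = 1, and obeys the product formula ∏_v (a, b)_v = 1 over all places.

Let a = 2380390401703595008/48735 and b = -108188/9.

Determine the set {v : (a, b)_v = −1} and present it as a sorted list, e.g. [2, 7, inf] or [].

[5, 41]

(a, b) ≡ (2707845, -27047) mod (ℚ^×)²; places V = {2, 3, 5, 7, 13, 17, 19, 29, 37, 41, 43, ∞}.
(a,b)_7: α=3, u≡2; β=0, v≡2 (mod 7); (2|7)=+1, (2|7)=+1; sign (−1)^0·+1^0·+1^3 = +1.
(a,b)_13: α=2, u≡10; β=0, v≡7 (mod 13); (10|13)=+1, (7|13)=-1; sign (−1)^0·+1^0·-1^2 = +1.
(a,b)_37: α=1, u≡3; β=1, v≡4 (mod 37); (3|37)=+1, (4|37)=+1; sign (−1)^0·+1^1·+1^1 = +1.
(a,b)_41: α=1, u≡27; β=0, v≡24 (mod 41); (27|41)=-1, (24|41)=-1; sign (−1)^0·-1^0·-1^1 = -1.
(a,b)_43: α=2, u≡9; β=1, v≡31 (mod 43); (9|43)=+1, (31|43)=+1; sign (−1)^0·+1^1·+1^2 = +1.
(a,b)_2: α=10, β=2; u≡5, v≡1 (mod 8); ε(u)ε(v)=0·0, αω(v)=10·0, βω(u)=2·1; sum ≡ 0  ⇒  +1.
(a,b)_5: α=-1, u≡4; β=0, v≡3 (mod 5); (4|5)=+1, (3|5)=-1; sign (−1)^0·+1^0·-1^-1 = -1.
(a,b)_29: α=2, u≡1; β=0, v≡27 (mod 29); (1|29)=+1, (27|29)=-1; sign (−1)^0·+1^0·-1^2 = +1.
(a,b)_∞: sgn(2707845)=+, sgn(-27047)=−, so +1.
(a,b)_3: α=-3, u≡2; β=-2, v≡1 (mod 3); (2|3)=-1, (1|3)=+1; sign (−1)^0·-1^-2·+1^-3 = +1.
(a,b)_17: α=1, u≡7; β=1, v≡5 (mod 17); (7|17)=-1, (5|17)=-1; sign (−1)^0·-1^1·-1^1 = +1.
(a,b)_19: α=-2, u≡18; β=0, v≡4 (mod 19); (18|19)=-1, (4|19)=+1; sign (−1)^0·-1^0·+1^-2 = +1.
(2707845, -27047 / ℚ) ramifies at {5, 41}: a division algebra.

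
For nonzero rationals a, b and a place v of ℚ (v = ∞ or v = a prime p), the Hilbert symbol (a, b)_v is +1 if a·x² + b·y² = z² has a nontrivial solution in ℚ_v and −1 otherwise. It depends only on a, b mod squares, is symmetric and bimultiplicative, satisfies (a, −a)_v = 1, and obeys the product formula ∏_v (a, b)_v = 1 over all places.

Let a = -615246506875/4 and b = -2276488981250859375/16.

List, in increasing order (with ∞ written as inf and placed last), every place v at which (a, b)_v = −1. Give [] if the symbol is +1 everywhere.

(a, b) ≡ (-91, -8855) mod (ℚ^×)²; places V = {2, 3, 5, 7, 11, 13, 23, ∞}.
(a,b)_2: α=-2, β=-4; u≡5, v≡1 (mod 8); ε(u)ε(v)=0·0, αω(v)=-2·0, βω(u)=-4·1; sum ≡ 0  ⇒  +1.
(a,b)_11: α=2, u≡6; β=3, v≡9 (mod 11); (6|11)=-1, (9|11)=+1; sign (−1)^0·-1^3·+1^2 = -1.
(a,b)_5: α=4, u≡1; β=7, v≡4 (mod 5); (1|5)=+1, (4|5)=+1; sign (−1)^0·+1^7·+1^4 = +1.
(a,b)_7: α=1, u≡4; β=1, v≡2 (mod 7); (4|7)=+1, (2|7)=+1; sign (−1)^1·+1^1·+1^1 = -1.
(a,b)_∞: sgn(-91)=−, sgn(-8855)=−, so -1.
(a,b)_3: α=0, u≡2; β=2, v≡1 (mod 3); (2|3)=-1, (1|3)=+1; sign (−1)^0·-1^2·+1^0 = +1.
(a,b)_13: α=3, u≡2; β=4, v≡8 (mod 13); (2|13)=-1, (8|13)=-1; sign (−1)^0·-1^4·-1^3 = -1.
(a,b)_23: α=2, u≡2; β=3, v≡18 (mod 23); (2|23)=+1, (18|23)=+1; sign (−1)^0·+1^3·+1^2 = +1.
(-91, -8855 / ℚ) ramifies at {7, 11, 13, ∞}: a division algebra.

[7, 11, 13, inf]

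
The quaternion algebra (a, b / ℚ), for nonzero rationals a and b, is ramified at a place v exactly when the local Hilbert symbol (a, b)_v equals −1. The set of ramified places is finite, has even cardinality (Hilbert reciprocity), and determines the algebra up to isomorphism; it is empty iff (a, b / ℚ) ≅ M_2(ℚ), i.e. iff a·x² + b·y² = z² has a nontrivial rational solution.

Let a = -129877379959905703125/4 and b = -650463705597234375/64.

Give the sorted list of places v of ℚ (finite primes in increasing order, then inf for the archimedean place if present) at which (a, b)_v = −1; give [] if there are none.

Mod squares: a ≡ -279565, b ≡ -7. Check v ∈ {∞, 2, 3, 5, 7, 11, 13, 17, 23}.
v=∞: -279565 < 0 and -7 < 0  ⇒  (a,b)_∞ = -1.
v=11: a=11^1·(≡6), b=11^2·(≡9) mod 11; (6|11)=-1, (9|11)=+1; (−1)^{1·2·5}·(-1)^2·(+1)^1 = +1.
v=5: a=5^7·(≡3), b=5^6·(≡3) mod 5; (3|5)=-1, (3|5)=-1; (−1)^{7·6·2}·(-1)^6·(-1)^7 = -1.
v=7: a=7^4·(≡1), b=7^3·(≡3) mod 7; (1|7)=+1, (3|7)=-1; (−1)^{4·3·3}·(+1)^3·(-1)^4 = +1.
v=17: a=17^3·(≡11), b=17^2·(≡11) mod 17; (11|17)=-1, (11|17)=-1; (−1)^{3·2·8}·(-1)^2·(-1)^3 = -1.
v=2: v_2(a)=-2, v_2(b)=-6; units ≡ 3, 1 (mod 8); ε·ε+αω+βω = 1·0+-2·0+-6·1 ≡ 0  ⇒  (a,b)_2 = +1.
v=3: a=3^4·(≡2), b=3^8·(≡2) mod 3; (2|3)=-1, (2|3)=-1; (−1)^{4·8·1}·(-1)^8·(-1)^4 = +1.
v=23: a=23^3·(≡1), b=23^2·(≡2) mod 23; (1|23)=+1, (2|23)=+1; (−1)^{3·2·11}·(+1)^2·(+1)^3 = +1.
v=13: a=13^1·(≡4), b=13^0·(≡2) mod 13; (4|13)=+1, (2|13)=-1; (−1)^{1·0·6}·(+1)^0·(-1)^1 = -1.
|Ram(-279565, -7)| = 4, even; anisotropic at {5, 13, 17, ∞}.

[5, 13, 17, inf]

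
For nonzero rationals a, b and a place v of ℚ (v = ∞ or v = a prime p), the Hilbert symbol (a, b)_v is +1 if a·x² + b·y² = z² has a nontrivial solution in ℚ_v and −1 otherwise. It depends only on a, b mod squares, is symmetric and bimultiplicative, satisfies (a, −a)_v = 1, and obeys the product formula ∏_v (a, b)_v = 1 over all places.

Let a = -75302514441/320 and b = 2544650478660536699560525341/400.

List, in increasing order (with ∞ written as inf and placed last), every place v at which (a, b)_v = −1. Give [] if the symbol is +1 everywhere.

Mod squares: a ≡ -623645, b ≡ 271469. Check v ∈ {∞, 2, 3, 5, 7, 11, 17, 23, 29, 37}.
v=5: a=5^-1·(≡1), b=5^-2·(≡1) mod 5; (1|5)=+1, (1|5)=+1; (−1)^{-1·-2·2}·(+1)^-2·(+1)^-1 = +1.
v=2: v_2(a)=-6, v_2(b)=-4; units ≡ 3, 5 (mod 8); ε·ε+αω+βω = 1·0+-6·1+-4·1 ≡ 0  ⇒  (a,b)_2 = +1.
v=23: a=23^1·(≡18), b=23^3·(≡4) mod 23; (18|23)=+1, (4|23)=+1; (−1)^{1·3·11}·(+1)^3·(+1)^1 = -1.
v=∞: -623645 < 0 and 271469 > 0  ⇒  (a,b)_∞ = +1.
v=17: a=17^1·(≡4), b=17^2·(≡8) mod 17; (4|17)=+1, (8|17)=+1; (−1)^{1·2·8}·(+1)^2·(+1)^1 = +1.
v=3: a=3^2·(≡1), b=3^8·(≡2) mod 3; (1|3)=+1, (2|3)=-1; (−1)^{2·8·1}·(+1)^8·(-1)^2 = +1.
v=7: a=7^2·(≡5), b=7^2·(≡2) mod 7; (5|7)=-1, (2|7)=+1; (−1)^{2·2·3}·(-1)^2·(+1)^2 = +1.
v=37: a=37^2·(≡28), b=37^5·(≡4) mod 37; (28|37)=+1, (4|37)=+1; (−1)^{2·5·18}·(+1)^5·(+1)^2 = +1.
v=11: a=11^1·(≡10), b=11^3·(≡10) mod 11; (10|11)=-1, (10|11)=-1; (−1)^{1·3·5}·(-1)^3·(-1)^1 = -1.
v=29: a=29^1·(≡24), b=29^3·(≡7) mod 29; (24|29)=+1, (7|29)=+1; (−1)^{1·3·14}·(+1)^3·(+1)^1 = +1.
(-623645, 271469 / ℚ) ramifies at {11, 23}: a division algebra.

[11, 23]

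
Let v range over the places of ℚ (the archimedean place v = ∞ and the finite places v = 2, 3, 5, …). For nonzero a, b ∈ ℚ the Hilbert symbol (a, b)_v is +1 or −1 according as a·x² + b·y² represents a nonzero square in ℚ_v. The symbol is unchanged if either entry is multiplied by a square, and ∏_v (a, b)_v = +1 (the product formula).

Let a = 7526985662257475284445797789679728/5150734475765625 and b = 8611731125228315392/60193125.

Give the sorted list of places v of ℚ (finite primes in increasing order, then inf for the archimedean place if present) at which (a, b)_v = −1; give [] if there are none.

[2, 7, 19, 23, 29, 41]

(a, b) ≡ (287, 61831567) mod (ℚ^×)²; places V = {2, 3, 5, 7, 11, 17, 19, 23, 29, 41, ∞}.
(a,b)_3: α=-14, u≡2; β=-4, v≡1 (mod 3); (2|3)=-1, (1|3)=+1; sign (−1)^0·-1^-4·+1^-14 = +1.
(a,b)_2: α=4, β=8; u≡7, v≡7 (mod 8); ε(u)ε(v)=1·1, αω(v)=4·0, βω(u)=8·0; sum ≡ 1  ⇒  -1.
(a,b)_∞: sgn(287)=+, sgn(61831567)=+, so +1.
(a,b)_11: α=8, u≡3; β=4, v≡10 (mod 11); (3|11)=+1, (10|11)=-1; sign (−1)^0·+1^4·-1^8 = +1.
(a,b)_29: α=2, u≡26; β=-1, v≡18 (mod 29); (26|29)=-1, (18|29)=-1; sign (−1)^0·-1^-1·-1^2 = -1.
(a,b)_23: α=6, u≡14; β=3, v≡5 (mod 23); (14|23)=-1, (5|23)=-1; sign (−1)^0·-1^3·-1^6 = -1.
(a,b)_41: α=-3, u≡26; β=-1, v≡2 (mod 41); (26|41)=-1, (2|41)=+1; sign (−1)^0·-1^-1·+1^-3 = -1.
(a,b)_5: α=-6, u≡2; β=-4, v≡3 (mod 5); (2|5)=-1, (3|5)=-1; sign (−1)^0·-1^-4·-1^-6 = +1.
(a,b)_17: α=8, u≡2; β=5, v≡9 (mod 17); (2|17)=+1, (9|17)=+1; sign (−1)^0·+1^5·+1^8 = +1.
(a,b)_7: α=1, u≡5; β=1, v≡6 (mod 7); (5|7)=-1, (6|7)=-1; sign (−1)^1·-1^1·-1^1 = -1.
(a,b)_19: α=2, u≡13; β=1, v≡9 (mod 19); (13|19)=-1, (9|19)=+1; sign (−1)^0·-1^1·+1^2 = -1.
(287, 61831567 / ℚ) ramifies at {2, 7, 19, 23, 29, 41}: a division algebra.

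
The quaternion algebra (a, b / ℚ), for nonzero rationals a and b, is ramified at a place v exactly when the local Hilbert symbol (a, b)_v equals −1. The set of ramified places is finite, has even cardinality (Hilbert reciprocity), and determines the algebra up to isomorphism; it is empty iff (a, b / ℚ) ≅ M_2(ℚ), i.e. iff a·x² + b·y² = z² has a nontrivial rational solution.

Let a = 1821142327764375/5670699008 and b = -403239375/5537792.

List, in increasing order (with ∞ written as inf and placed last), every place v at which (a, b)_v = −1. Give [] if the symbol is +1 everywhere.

[7, 19]

Mod squares: a ≡ 14, b ≡ -2926. Check v ∈ {∞, 2, 3, 5, 7, 11, 13, 19}.
v=5: a=5^4·(≡1), b=5^4·(≡1) mod 5; (1|5)=+1, (1|5)=+1; (−1)^{4·4·2}·(+1)^4·(+1)^4 = +1.
v=13: a=13^-2·(≡9), b=13^-2·(≡9) mod 13; (9|13)=+1, (9|13)=+1; (−1)^{-2·-2·6}·(+1)^-2·(+1)^-2 = +1.
v=2: v_2(a)=-25, v_2(b)=-15; units ≡ 7, 1 (mod 8); ε·ε+αω+βω = 1·0+-25·0+-15·0 ≡ 0  ⇒  (a,b)_2 = +1.
v=11: a=11^2·(≡9), b=11^1·(≡5) mod 11; (9|11)=+1, (5|11)=+1; (−1)^{2·1·5}·(+1)^1·(+1)^2 = +1.
v=7: a=7^7·(≡4), b=7^3·(≡4) mod 7; (4|7)=+1, (4|7)=+1; (−1)^{7·3·3}·(+1)^3·(+1)^7 = -1.
v=3: a=3^4·(≡2), b=3^2·(≡2) mod 3; (2|3)=-1, (2|3)=-1; (−1)^{4·2·1}·(-1)^2·(-1)^4 = +1.
v=∞: 14 > 0 and -2926 < 0  ⇒  (a,b)_∞ = +1.
v=19: a=19^2·(≡8), b=19^1·(≡6) mod 19; (8|19)=-1, (6|19)=+1; (−1)^{2·1·9}·(-1)^1·(+1)^2 = -1.
|Ram(14, -2926)| = 2, even; anisotropic at {7, 19}.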